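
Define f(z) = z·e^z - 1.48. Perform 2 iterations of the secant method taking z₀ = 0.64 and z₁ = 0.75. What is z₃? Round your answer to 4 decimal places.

f(0.64) = -0.266252, f(0.75) = 0.107750
z₂ = 0.750000 − 0.107750·(0.750000 − 0.640000) / (0.107750 − (-0.266252)) = 0.750000 − (0.011853)/(0.374002) = 0.718309
f(0.718309) = -0.006775
z₃ = 0.718309 − (-0.006775)·(0.718309 − 0.750000) / (-0.006775 − 0.107750) = 0.718309 − (0.000215)/(-0.114525) = 0.720184

0.7202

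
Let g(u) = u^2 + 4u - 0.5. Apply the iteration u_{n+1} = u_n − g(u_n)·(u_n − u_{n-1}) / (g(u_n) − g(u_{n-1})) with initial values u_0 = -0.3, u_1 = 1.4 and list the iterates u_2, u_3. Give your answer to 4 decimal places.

0.0157, 0.0964

g(-0.3) = -1.610000, g(1.4) = 7.060000
u_2 = 1.400000 − 7.060000·(1.400000 − (-0.300000)) / (7.060000 − (-1.610000)) = 1.400000 − (12.002000)/(8.670000) = 0.015686
g(0.015686) = -0.437009
u_3 = 0.015686 − (-0.437009)·(0.015686 − 1.400000) / (-0.437009 − 7.060000) = 0.015686 − (0.604957)/(-7.497009) = 0.096379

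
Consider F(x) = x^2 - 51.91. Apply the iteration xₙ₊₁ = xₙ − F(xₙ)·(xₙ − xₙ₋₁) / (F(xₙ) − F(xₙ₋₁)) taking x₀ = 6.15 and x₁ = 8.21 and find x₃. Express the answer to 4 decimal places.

7.2000

F(6.15) = -14.087500, F(8.21) = 15.494100
x₂ = 8.210000 − 15.494100·(8.210000 − 6.150000) / (15.494100 − (-14.087500)) = 8.210000 − (31.917846)/(29.581600) = 7.131024
F(7.131024) = -1.058501
x₃ = 7.131024 − (-1.058501)·(7.131024 − 8.210000) / (-1.058501 − 15.494100) = 7.131024 − (1.142098)/(-16.552601) = 7.200022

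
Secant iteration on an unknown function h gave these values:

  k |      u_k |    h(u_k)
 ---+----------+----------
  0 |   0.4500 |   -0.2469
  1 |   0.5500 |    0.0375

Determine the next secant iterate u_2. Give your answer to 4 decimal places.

0.5368

u_2 = 0.5500 − 0.0375·(0.5500 − 0.4500) / (0.0375 − (-0.2469))
   = 0.5500 − (0.003750)/(0.284400) = 0.536814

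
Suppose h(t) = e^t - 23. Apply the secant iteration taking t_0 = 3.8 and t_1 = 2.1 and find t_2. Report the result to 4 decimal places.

2.7902

h(3.8) = 21.701184, h(2.1) = -14.833830
t_2 = 2.100000 − (-14.833830)·(2.100000 − 3.800000) / (-14.833830 − 21.701184) = 2.100000 − (25.217511)/(-36.535015) = 2.790229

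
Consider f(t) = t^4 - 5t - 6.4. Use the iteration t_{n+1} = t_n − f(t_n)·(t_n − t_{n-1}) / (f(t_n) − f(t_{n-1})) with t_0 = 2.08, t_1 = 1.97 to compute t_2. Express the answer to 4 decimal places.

2.0121

f(2.08) = 1.917737, f(1.97) = -1.188615
t_2 = 1.970000 − (-1.188615)·(1.970000 − 2.080000) / (-1.188615 − 1.917737) = 1.970000 − (0.130748)/(-3.106352) = 2.012090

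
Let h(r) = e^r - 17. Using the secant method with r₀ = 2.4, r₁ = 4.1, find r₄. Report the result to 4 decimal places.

h(2.4) = -5.976824, h(4.1) = 43.340288
r₂ = 4.100000 − 43.340288·(4.100000 − 2.400000) / (43.340288 − (-5.976824)) = 4.100000 − (73.678489)/(49.317111) = 2.606026
h(2.606026) = -3.454886
r₃ = 2.606026 − (-3.454886)·(2.606026 − 4.100000) / (-3.454886 − 43.340288) = 2.606026 − (5.161511)/(-46.795174) = 2.716326
h(2.716326) = -1.875349
r₄ = 2.716326 − (-1.875349)·(2.716326 − 2.606026) / (-1.875349 − (-3.454886)) = 2.716326 − (-0.206851)/(1.579537) = 2.847283

2.8473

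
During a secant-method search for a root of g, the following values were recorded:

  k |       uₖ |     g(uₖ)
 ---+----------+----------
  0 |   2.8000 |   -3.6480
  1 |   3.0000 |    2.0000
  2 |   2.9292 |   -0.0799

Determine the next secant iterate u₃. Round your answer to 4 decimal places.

2.9319

u₃ = 2.9292 − (-0.0799)·(2.9292 − 3.0000) / (-0.0799 − 2.0000)
   = 2.9292 − (0.005657)/(-2.079900) = 2.931920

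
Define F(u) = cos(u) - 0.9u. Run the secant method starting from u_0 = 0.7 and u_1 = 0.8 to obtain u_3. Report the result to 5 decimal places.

F(0.7) = 0.1348422, F(0.8) = -0.0232933
u_2 = 0.8000000 − (-0.0232933)·(0.8000000 − 0.7000000) / (-0.0232933 − 0.1348422) = 0.8000000 − (-0.0023293)/(-0.1581355) = 0.7852700
F(0.7852700) = 0.0004543
u_3 = 0.7852700 − 0.0004543·(0.7852700 − 0.8000000) / (0.0004543 − (-0.0232933)) = 0.7852700 − (-0.0000067)/(0.0237476) = 0.7855519

0.78555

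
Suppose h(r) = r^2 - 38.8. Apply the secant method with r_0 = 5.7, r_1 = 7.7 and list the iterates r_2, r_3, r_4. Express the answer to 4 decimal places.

h(5.7) = -6.310000, h(7.7) = 20.490000
r_2 = 7.700000 − 20.490000·(7.700000 − 5.700000) / (20.490000 − (-6.310000)) = 7.700000 − (40.980000)/(26.800000) = 6.170896
h(6.170896) = -0.720048
r_3 = 6.170896 − (-0.720048)·(6.170896 − 7.700000) / (-0.720048 − 20.490000) = 6.170896 − (1.101029)/(-21.210048) = 6.222806
h(6.222806) = -0.076682
r_4 = 6.222806 − (-0.076682)·(6.222806 − 6.170896) / (-0.076682 − (-0.720048)) = 6.222806 − (-0.003981)/(0.643366) = 6.228993

6.1709, 6.2228, 6.2290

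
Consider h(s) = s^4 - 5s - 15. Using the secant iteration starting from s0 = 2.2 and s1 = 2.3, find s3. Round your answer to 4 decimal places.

h(2.2) = -2.574400, h(2.3) = 1.484100
s2 = 2.300000 − 1.484100·(2.300000 − 2.200000) / (1.484100 − (-2.574400)) = 2.300000 − (0.148410)/(4.058500) = 2.263432
h(2.263432) = -0.070744
s3 = 2.263432 − (-0.070744)·(2.263432 − 2.300000) / (-0.070744 − 1.484100) = 2.263432 − (0.002587)/(-1.554844) = 2.265096

2.2651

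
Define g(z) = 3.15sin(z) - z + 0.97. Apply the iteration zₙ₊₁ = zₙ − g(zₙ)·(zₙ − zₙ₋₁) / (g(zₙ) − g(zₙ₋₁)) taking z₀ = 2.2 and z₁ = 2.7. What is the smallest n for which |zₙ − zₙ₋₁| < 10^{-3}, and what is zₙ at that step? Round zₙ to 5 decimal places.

g(2.2) = 1.3167637, g(2.7) = -0.3837534
z₂ = 2.7000000 − (-0.3837534)·(0.5000000)/(-1.7005170) = 2.5871657;  |Δ| = 0.1128343
g(2.5871657) = 0.0411714
z₃ = 2.5871657 − 0.0411714·(-0.1128343)/(0.4249247) = 2.5980983;  |Δ| = 0.0109326
g(2.5980983) = 0.0008611
z₄ = 2.5980983 − 0.0008611·(0.0109326)/(-0.0403102) = 2.5983319;  |Δ| = 0.0002336
|z₄ − z₃| = 0.0002336 < 10^{-3}

n = 4, zₙ = 2.59833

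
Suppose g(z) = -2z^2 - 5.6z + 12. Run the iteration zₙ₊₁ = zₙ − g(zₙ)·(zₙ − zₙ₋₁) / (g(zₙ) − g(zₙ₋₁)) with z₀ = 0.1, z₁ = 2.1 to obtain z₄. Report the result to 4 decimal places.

g(0.1) = 11.420000, g(2.1) = -8.580000
z₂ = 2.100000 − (-8.580000)·(2.100000 − 0.100000) / (-8.580000 − 11.420000) = 2.100000 − (-17.160000)/(-20.000000) = 1.242000
g(1.242000) = 1.959672
z₃ = 1.242000 − 1.959672·(1.242000 − 2.100000) / (1.959672 − (-8.580000)) = 1.242000 − (-1.681399)/(10.539672) = 1.401530
g(1.401530) = 0.222854
z₄ = 1.401530 − 0.222854·(1.401530 − 1.242000) / (0.222854 − 1.959672) = 1.401530 − (0.035552)/(-1.736818) = 1.422000

1.4220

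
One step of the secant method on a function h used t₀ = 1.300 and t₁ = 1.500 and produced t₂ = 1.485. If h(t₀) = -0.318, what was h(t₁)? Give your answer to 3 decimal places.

0.026

The secant line through (1.300, -0.318) and (1.500, h(t₁)) crosses zero at t₂ = 1.485.
So (1.300, -0.318), (1.500, h(t₁)), (1.485, 0) are collinear:
h(t₁) = -0.318 · (1.500 − 1.485) / (1.300 − 1.485) = -0.318 · (0.01500)/(-0.18500) = 0.02578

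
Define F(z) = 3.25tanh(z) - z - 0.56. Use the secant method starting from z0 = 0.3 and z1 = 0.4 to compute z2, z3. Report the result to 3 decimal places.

F(0.3) = 0.08677, F(0.4) = 0.27483
z2 = 0.40000 − 0.27483·(0.40000 − 0.30000) / (0.27483 − 0.08677) = 0.40000 − (0.02748)/(0.18807) = 0.25386
F(0.25386) = -0.00608
z3 = 0.25386 − (-0.00608)·(0.25386 − 0.40000) / (-0.00608 − 0.27483) = 0.25386 − (0.00089)/(-0.28092) = 0.25703

0.254, 0.257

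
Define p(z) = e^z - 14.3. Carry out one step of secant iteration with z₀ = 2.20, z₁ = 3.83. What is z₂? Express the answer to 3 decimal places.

2.432

p(2.20) = -5.27499, p(3.83) = 31.76254
z₂ = 3.83000 − 31.76254·(3.83000 − 2.20000) / (31.76254 − (-5.27499)) = 3.83000 − (51.77294)/(37.03752) = 2.43215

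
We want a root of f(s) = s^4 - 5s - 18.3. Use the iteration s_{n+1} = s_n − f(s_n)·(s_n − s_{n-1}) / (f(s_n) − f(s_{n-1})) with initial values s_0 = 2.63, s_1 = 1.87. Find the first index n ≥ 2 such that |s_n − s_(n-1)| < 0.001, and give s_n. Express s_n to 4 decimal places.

n = 6, s_n = 2.3404

f(2.63) = 16.393506, f(1.87) = -15.421690
s_2 = 1.870000 − (-15.421690)·(-0.760000)/(-31.815196) = 2.238393;  |Δ| = 0.368393
f(2.238393) = -4.387838
s_3 = 2.238393 − (-4.387838)·(0.368393)/(11.033852) = 2.384892;  |Δ| = 0.146499
f(2.384892) = 2.125562
s_4 = 2.384892 − 2.125562·(0.146499)/(6.513400) = 2.337084;  |Δ| = 0.047808
f(2.337084) = -0.152414
s_5 = 2.337084 − (-0.152414)·(-0.047808)/(-2.277977) = 2.340282;  |Δ| = 0.003199
f(2.340282) = -0.004745
s_6 = 2.340282 − (-0.004745)·(0.003199)/(0.147670) = 2.340385;  |Δ| = 0.000103
|s_6 − s_5| = 0.000103 < 0.001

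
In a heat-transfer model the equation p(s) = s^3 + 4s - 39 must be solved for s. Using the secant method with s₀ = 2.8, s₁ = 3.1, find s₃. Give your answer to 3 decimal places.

p(2.8) = -5.84800, p(3.1) = 3.19100
s₂ = 3.10000 − 3.19100·(3.10000 − 2.80000) / (3.19100 − (-5.84800)) = 3.10000 − (0.95730)/(9.03900) = 2.99409
p(2.99409) = -0.18283
s₃ = 2.99409 − (-0.18283)·(2.99409 − 3.10000) / (-0.18283 − 3.19100) = 2.99409 − (0.01936)/(-3.37383) = 2.99983

3.000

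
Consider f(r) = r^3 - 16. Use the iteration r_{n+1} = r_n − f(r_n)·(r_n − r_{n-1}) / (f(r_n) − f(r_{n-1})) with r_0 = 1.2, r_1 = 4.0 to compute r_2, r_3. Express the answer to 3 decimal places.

f(1.2) = -14.27200, f(4.0) = 48.00000
r_2 = 4.00000 − 48.00000·(4.00000 − 1.20000) / (48.00000 − (-14.27200)) = 4.00000 − (134.40000)/(62.27200) = 1.84173
f(1.84173) = -9.75294
r_3 = 1.84173 − (-9.75294)·(1.84173 − 4.00000) / (-9.75294 − 48.00000) = 1.84173 − (21.04952)/(-57.75294) = 2.20620

1.842, 2.206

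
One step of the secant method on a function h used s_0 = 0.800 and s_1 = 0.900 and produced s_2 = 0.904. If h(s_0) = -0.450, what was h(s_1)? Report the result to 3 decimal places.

The secant line through (0.800, -0.450) and (0.900, h(s_1)) crosses zero at s_2 = 0.904.
So (0.800, -0.450), (0.900, h(s_1)), (0.904, 0) are collinear:
h(s_1) = -0.450 · (0.900 − 0.904) / (0.800 − 0.904) = -0.450 · (-0.00400)/(-0.10400) = -0.01731

-0.017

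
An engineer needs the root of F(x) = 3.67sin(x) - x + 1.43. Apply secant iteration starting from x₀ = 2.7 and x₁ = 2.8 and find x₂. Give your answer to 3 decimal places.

F(2.7) = 0.29848, F(2.8) = -0.14059
x₂ = 2.80000 − (-0.14059)·(2.80000 − 2.70000) / (-0.14059 − 0.29848) = 2.80000 − (-0.01406)/(-0.43908) = 2.76798

2.768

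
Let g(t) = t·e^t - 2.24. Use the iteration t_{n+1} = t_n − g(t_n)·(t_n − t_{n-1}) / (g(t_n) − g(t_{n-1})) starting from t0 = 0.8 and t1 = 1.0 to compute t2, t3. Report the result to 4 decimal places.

g(0.8) = -0.459567, g(1.0) = 0.478282
t2 = 1.000000 − 0.478282·(1.000000 − 0.800000) / (0.478282 − (-0.459567)) = 1.000000 − (0.095656)/(0.937849) = 0.898005
g(0.898005) = -0.035668
t3 = 0.898005 − (-0.035668)·(0.898005 − 1.000000) / (-0.035668 − 0.478282) = 0.898005 − (0.003638)/(-0.513950) = 0.905083

0.8980, 0.9051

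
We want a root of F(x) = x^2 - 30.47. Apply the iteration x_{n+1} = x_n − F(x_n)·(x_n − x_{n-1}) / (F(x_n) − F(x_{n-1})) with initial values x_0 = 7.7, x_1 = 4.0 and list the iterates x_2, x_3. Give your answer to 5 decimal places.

F(7.7) = 28.8200000, F(4.0) = -14.4700000
x_2 = 4.0000000 − (-14.4700000)·(4.0000000 − 7.7000000) / (-14.4700000 − 28.8200000) = 4.0000000 − (53.5390000)/(-43.2900000) = 5.2367521
F(5.2367521) = -3.0464271
x_3 = 5.2367521 − (-3.0464271)·(5.2367521 − 4.0000000) / (-3.0464271 − (-14.4700000)) = 5.2367521 − (-3.7676752)/(11.4235729) = 5.5665680

5.23675, 5.56657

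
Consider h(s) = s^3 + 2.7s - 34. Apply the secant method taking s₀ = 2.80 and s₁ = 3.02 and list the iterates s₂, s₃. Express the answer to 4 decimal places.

h(2.80) = -4.488000, h(3.02) = 1.697608
s₂ = 3.020000 − 1.697608·(3.020000 − 2.800000) / (1.697608 − (-4.488000)) = 3.020000 − (0.373474)/(6.185608) = 2.959622
h(2.959622) = -0.084615
s₃ = 2.959622 − (-0.084615)·(2.959622 − 3.020000) / (-0.084615 − 1.697608) = 2.959622 − (0.005109)/(-1.782223) = 2.962489

2.9596, 2.9625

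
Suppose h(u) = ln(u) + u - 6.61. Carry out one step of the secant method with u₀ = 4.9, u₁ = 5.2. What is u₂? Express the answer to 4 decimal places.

5.0008

h(4.9) = -0.120765, h(5.2) = 0.238659
u₂ = 5.200000 − 0.238659·(5.200000 − 4.900000) / (0.238659 − (-0.120765)) = 5.200000 − (0.071598)/(0.359423) = 5.000799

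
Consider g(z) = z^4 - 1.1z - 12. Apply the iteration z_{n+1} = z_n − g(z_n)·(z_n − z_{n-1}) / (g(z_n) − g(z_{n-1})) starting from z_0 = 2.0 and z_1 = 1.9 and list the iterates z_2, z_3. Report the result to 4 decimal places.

g(2.0) = 1.800000, g(1.9) = -1.057900
z_2 = 1.900000 − (-1.057900)·(1.900000 − 2.000000) / (-1.057900 − 1.800000) = 1.900000 − (0.105790)/(-2.857900) = 1.937017
g(1.937017) = -0.052962
z_3 = 1.937017 − (-0.052962)·(1.937017 − 1.900000) / (-0.052962 − (-1.057900)) = 1.937017 − (-0.001960)/(1.004938) = 1.938968

1.9370, 1.9390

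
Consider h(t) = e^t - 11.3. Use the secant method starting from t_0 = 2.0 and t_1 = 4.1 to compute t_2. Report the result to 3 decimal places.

2.155

h(2.0) = -3.91094, h(4.1) = 49.04029
t_2 = 4.10000 − 49.04029·(4.10000 − 2.00000) / (49.04029 − (-3.91094)) = 4.10000 − (102.98460)/(52.95123) = 2.15510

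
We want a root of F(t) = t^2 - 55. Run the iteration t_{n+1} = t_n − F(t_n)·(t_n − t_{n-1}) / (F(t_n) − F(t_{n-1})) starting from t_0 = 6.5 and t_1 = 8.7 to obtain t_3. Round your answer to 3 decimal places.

F(6.5) = -12.75000, F(8.7) = 20.69000
t_2 = 8.70000 − 20.69000·(8.70000 − 6.50000) / (20.69000 − (-12.75000)) = 8.70000 − (45.51800)/(33.44000) = 7.33882
F(7.33882) = -1.14178
t_3 = 7.33882 − (-1.14178)·(7.33882 − 8.70000) / (-1.14178 − 20.69000) = 7.33882 − (1.55418)/(-21.83178) = 7.41000

7.410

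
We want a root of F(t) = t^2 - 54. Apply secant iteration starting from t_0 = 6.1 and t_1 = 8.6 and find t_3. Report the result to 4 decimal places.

F(6.1) = -16.790000, F(8.6) = 19.960000
t_2 = 8.600000 − 19.960000·(8.600000 − 6.100000) / (19.960000 − (-16.790000)) = 8.600000 − (49.900000)/(36.750000) = 7.242177
F(7.242177) = -1.550874
t_3 = 7.242177 − (-1.550874)·(7.242177 − 8.600000) / (-1.550874 − 19.960000) = 7.242177 − (2.105813)/(-21.510874) = 7.340072

7.3401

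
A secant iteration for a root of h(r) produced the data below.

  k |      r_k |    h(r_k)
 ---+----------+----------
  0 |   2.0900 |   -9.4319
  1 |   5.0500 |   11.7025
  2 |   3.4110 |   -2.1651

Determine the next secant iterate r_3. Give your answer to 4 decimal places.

3.6669

r_3 = 3.4110 − (-2.1651)·(3.4110 − 5.0500) / (-2.1651 − 11.7025)
   = 3.4110 − (3.548599)/(-13.867600) = 3.666891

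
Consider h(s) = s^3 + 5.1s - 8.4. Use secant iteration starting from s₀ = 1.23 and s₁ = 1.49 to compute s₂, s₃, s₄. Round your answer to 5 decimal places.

1.25495, 1.25712, 1.25732

h(1.23) = -0.2661330, h(1.49) = 2.5069490
s₂ = 1.4900000 − 2.5069490·(1.4900000 − 1.2300000) / (2.5069490 − (-0.2661330)) = 1.4900000 − (0.6518067)/(2.7730820) = 1.2549522
h(1.2549522) = -0.0233130
s₃ = 1.2549522 − (-0.0233130)·(1.2549522 − 1.4900000) / (-0.0233130 − 2.5069490) = 1.2549522 − (0.0054797)/(-2.5302620) = 1.2571179
h(1.2571179) = -0.0020184
s₄ = 1.2571179 − (-0.0020184)·(1.2571179 − 1.2549522) / (-0.0020184 − (-0.0233130)) = 1.2571179 − (-0.0000044)/(0.0212946) = 1.2573232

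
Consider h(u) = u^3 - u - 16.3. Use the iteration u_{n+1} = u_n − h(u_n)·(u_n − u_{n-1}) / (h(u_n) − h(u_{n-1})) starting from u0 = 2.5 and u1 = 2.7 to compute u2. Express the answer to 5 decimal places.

h(2.5) = -3.1750000, h(2.7) = 0.6830000
u2 = 2.7000000 − 0.6830000·(2.7000000 − 2.5000000) / (0.6830000 − (-3.1750000)) = 2.7000000 − (0.1366000)/(3.8580000) = 2.6645931

2.66459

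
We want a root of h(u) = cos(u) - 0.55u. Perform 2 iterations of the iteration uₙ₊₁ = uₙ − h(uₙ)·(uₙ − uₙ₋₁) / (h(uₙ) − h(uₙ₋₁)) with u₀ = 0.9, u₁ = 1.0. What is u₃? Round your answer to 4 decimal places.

h(0.9) = 0.126610, h(1.0) = -0.009698
u₂ = 1.000000 − (-0.009698)·(1.000000 − 0.900000) / (-0.009698 − 0.126610) = 1.000000 − (-0.000970)/(-0.136308) = 0.992885
h(0.992885) = 0.000188
u₃ = 0.992885 − 0.000188·(0.992885 − 1.000000) / (0.000188 − (-0.009698)) = 0.992885 − (-0.000001)/(0.009886) = 0.993021

0.9930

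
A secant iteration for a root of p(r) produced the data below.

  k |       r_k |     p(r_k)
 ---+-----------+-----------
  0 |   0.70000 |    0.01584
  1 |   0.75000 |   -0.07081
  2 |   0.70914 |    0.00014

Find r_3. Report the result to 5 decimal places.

r_3 = 0.70914 − 0.00014·(0.70914 − 0.75000) / (0.00014 − (-0.07081))
   = 0.70914 − (-0.0000057)/(0.0709500) = 0.7092206

0.70922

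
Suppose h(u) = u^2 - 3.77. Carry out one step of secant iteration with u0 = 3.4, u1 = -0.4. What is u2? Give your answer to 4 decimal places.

0.8033

h(3.4) = 7.790000, h(-0.4) = -3.610000
u2 = -0.400000 − (-3.610000)·(-0.400000 − 3.400000) / (-3.610000 − 7.790000) = -0.400000 − (13.718000)/(-11.400000) = 0.803333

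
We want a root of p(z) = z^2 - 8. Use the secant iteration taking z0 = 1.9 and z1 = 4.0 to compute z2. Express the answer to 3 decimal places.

2.644

p(1.9) = -4.39000, p(4.0) = 8.00000
z2 = 4.00000 − 8.00000·(4.00000 − 1.90000) / (8.00000 − (-4.39000)) = 4.00000 − (16.80000)/(12.39000) = 2.64407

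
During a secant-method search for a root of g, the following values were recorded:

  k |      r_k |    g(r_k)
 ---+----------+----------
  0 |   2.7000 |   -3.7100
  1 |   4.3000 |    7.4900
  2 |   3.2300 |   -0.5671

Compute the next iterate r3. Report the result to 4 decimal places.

r3 = 3.2300 − (-0.5671)·(3.2300 − 4.3000) / (-0.5671 − 7.4900)
   = 3.2300 − (0.606797)/(-8.057100) = 3.305312

3.3053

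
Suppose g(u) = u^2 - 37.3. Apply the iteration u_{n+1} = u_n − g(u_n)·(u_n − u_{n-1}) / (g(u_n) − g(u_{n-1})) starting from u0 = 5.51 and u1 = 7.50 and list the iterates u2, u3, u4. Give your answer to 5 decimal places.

g(5.51) = -6.9399000, g(7.50) = 18.9500000
u2 = 7.5000000 − 18.9500000·(7.5000000 − 5.5100000) / (18.9500000 − (-6.9399000)) = 7.5000000 − (37.7105000)/(25.8899000) = 6.0434281
g(6.0434281) = -0.7769764
u3 = 6.0434281 − (-0.7769764)·(6.0434281 − 7.5000000) / (-0.7769764 − 18.9500000) = 6.0434281 − (1.1317220)/(-19.7269764) = 6.1007974
g(6.1007974) = -0.0802712
u4 = 6.1007974 − (-0.0802712)·(6.1007974 − 6.0434281) / (-0.0802712 − (-0.7769764)) = 6.1007974 − (-0.0046051)/(0.6967052) = 6.1074072

6.04343, 6.10080, 6.10741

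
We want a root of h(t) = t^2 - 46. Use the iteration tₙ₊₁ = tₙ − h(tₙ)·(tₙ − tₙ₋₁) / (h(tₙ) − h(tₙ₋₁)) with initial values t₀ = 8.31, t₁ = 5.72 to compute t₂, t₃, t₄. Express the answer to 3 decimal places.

h(8.31) = 23.05610, h(5.72) = -13.28160
t₂ = 5.72000 − (-13.28160)·(5.72000 − 8.31000) / (-13.28160 − 23.05610) = 5.72000 − (34.39934)/(-36.33770) = 6.66666
h(6.66666) = -1.55568
t₃ = 6.66666 − (-1.55568)·(6.66666 − 5.72000) / (-1.55568 − (-13.28160)) = 6.66666 − (-1.47270)/(11.72592) = 6.79225
h(6.79225) = 0.13467
t₄ = 6.79225 − 0.13467·(6.79225 − 6.66666) / (0.13467 − (-1.55568)) = 6.79225 − (0.01691)/(1.69035) = 6.78224

6.667, 6.792, 6.782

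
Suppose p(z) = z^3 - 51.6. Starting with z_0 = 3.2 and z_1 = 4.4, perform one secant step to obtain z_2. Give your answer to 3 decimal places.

p(3.2) = -18.83200, p(4.4) = 33.58400
z_2 = 4.40000 − 33.58400·(4.40000 − 3.20000) / (33.58400 − (-18.83200)) = 4.40000 − (40.30080)/(52.41600) = 3.63114

3.631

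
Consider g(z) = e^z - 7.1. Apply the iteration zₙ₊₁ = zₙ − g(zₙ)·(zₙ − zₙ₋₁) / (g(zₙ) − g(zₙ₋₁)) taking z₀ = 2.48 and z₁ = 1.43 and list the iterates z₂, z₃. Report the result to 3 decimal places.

g(2.48) = 4.84126, g(1.43) = -2.92130
z₂ = 1.43000 − (-2.92130)·(1.43000 − 2.48000) / (-2.92130 − 4.84126) = 1.43000 − (3.06737)/(-7.76257) = 1.82515
g(1.82515) = -0.89628
z₃ = 1.82515 − (-0.89628)·(1.82515 − 1.43000) / (-0.89628 − (-2.92130)) = 1.82515 − (-0.35417)/(2.02502) = 2.00004

1.825, 2.000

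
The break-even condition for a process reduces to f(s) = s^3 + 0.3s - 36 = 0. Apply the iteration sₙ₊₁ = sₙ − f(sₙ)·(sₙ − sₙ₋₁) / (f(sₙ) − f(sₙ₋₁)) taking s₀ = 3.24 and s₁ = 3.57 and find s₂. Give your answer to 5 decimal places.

3.26893

f(3.24) = -1.0157760, f(3.57) = 10.5702930
s₂ = 3.5700000 − 10.5702930·(3.5700000 − 3.2400000) / (10.5702930 − (-1.0157760)) = 3.5700000 − (3.4881967)/(11.5860690) = 3.2689318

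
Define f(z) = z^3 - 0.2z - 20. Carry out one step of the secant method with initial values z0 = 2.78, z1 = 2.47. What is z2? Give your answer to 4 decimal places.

f(2.78) = 0.928952, f(2.47) = -5.424777
z2 = 2.470000 − (-5.424777)·(2.470000 − 2.780000) / (-5.424777 − 0.928952) = 2.470000 − (1.681681)/(-6.353729) = 2.734676

2.7347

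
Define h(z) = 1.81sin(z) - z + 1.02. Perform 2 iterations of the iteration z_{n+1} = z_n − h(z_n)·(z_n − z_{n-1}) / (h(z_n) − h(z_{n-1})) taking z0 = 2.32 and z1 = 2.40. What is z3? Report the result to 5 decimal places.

h(2.32) = 0.0253389, h(2.40) = -0.1574116
z2 = 2.4000000 − (-0.1574116)·(2.4000000 − 2.3200000) / (-0.1574116 − 0.0253389) = 2.4000000 − (-0.0125929)/(-0.1827506) = 2.3310922
h(2.3310922) = 0.0004919
z3 = 2.3310922 − 0.0004919·(2.3310922 − 2.4000000) / (0.0004919 − (-0.1574116)) = 2.3310922 − (-0.0000339)/(0.1579035) = 2.3313069

2.33131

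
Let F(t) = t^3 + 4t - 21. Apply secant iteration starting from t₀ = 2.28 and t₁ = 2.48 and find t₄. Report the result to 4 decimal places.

2.2814

F(2.28) = -0.027648, F(2.48) = 4.172992
t₂ = 2.480000 − 4.172992·(2.480000 − 2.280000) / (4.172992 − (-0.027648)) = 2.480000 − (0.834598)/(4.200640) = 2.281316
F(2.281316) = -0.001842
t₃ = 2.281316 − (-0.001842)·(2.281316 − 2.480000) / (-0.001842 − 4.172992) = 2.281316 − (0.000366)/(-4.174834) = 2.281404
F(2.281404) = -0.000123
t₄ = 2.281404 − (-0.000123)·(2.281404 − 2.281316) / (-0.000123 − (-0.001842)) = 2.281404 − (0.000000)/(0.001719) = 2.281410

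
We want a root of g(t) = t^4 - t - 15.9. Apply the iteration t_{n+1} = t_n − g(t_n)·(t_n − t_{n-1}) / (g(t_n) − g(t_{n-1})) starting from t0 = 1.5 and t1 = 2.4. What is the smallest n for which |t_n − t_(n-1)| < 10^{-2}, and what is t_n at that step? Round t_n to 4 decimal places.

g(1.5) = -12.337500, g(2.4) = 14.877600
t2 = 2.400000 − 14.877600·(0.900000)/(27.215100) = 1.908000;  |Δ| = 0.492000
g(1.908000) = -4.555032
t3 = 1.908000 − (-4.555032)·(-0.492000)/(-19.432632) = 2.023325;  |Δ| = 0.115325
g(2.023325) = -1.163763
t4 = 2.023325 − (-1.163763)·(0.115325)/(3.391270) = 2.062901;  |Δ| = 0.039576
g(2.062901) = 0.146884
t5 = 2.062901 − 0.146884·(0.039576)/(1.310647) = 2.058465;  |Δ| = 0.004435
|t5 − t4| = 0.004435 < 10^{-2}

n = 5, t_n = 2.0585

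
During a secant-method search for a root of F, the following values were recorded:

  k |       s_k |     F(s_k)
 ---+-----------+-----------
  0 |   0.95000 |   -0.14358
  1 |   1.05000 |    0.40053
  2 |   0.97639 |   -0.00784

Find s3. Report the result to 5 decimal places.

s3 = 0.97639 − (-0.00784)·(0.97639 − 1.05000) / (-0.00784 − 0.40053)
   = 0.97639 − (0.0005771)/(-0.4083700) = 0.9778032

0.97780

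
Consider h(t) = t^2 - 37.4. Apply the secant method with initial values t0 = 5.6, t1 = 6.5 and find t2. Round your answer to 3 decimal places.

6.099

h(5.6) = -6.04000, h(6.5) = 4.85000
t2 = 6.50000 − 4.85000·(6.50000 − 5.60000) / (4.85000 − (-6.04000)) = 6.50000 − (4.36500)/(10.89000) = 6.09917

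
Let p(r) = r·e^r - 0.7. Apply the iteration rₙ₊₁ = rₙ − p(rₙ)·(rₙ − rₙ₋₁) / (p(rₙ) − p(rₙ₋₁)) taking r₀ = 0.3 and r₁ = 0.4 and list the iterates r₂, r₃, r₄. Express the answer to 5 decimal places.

p(0.3) = -0.2950424, p(0.4) = -0.1032701
r₂ = 0.4000000 − (-0.1032701)·(0.4000000 − 0.3000000) / (-0.1032701 − (-0.2950424)) = 0.4000000 − (-0.0103270)/(0.1917722) = 0.4538504
p(0.4538504) = 0.0145250
r₃ = 0.4538504 − 0.0145250·(0.4538504 − 0.4000000) / (0.0145250 − (-0.1032701)) = 0.4538504 − (0.0007822)/(0.1177952) = 0.4472102
p(0.4472102) = -0.0005886
r₄ = 0.4472102 − (-0.0005886)·(0.4472102 − 0.4538504) / (-0.0005886 − 0.0145250) = 0.4472102 − (0.0000039)/(-0.0151137) = 0.4474689

0.45385, 0.44721, 0.44747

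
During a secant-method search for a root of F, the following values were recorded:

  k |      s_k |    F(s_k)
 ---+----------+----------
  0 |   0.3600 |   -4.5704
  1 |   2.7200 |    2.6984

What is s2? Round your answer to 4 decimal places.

s2 = 2.7200 − 2.6984·(2.7200 − 0.3600) / (2.6984 − (-4.5704))
   = 2.7200 − (6.368224)/(7.268800) = 1.843896

1.8439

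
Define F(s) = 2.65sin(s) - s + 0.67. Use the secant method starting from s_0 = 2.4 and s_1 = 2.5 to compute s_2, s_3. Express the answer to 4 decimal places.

2.4197, 2.4202

F(2.4) = 0.059977, F(2.5) = -0.244049
s_2 = 2.500000 − (-0.244049)·(2.500000 − 2.400000) / (-0.244049 − 0.059977) = 2.500000 − (-0.024405)/(-0.304026) = 2.419728
F(2.419728) = 0.001354
s_3 = 2.419728 − 0.001354·(2.419728 − 2.500000) / (0.001354 − (-0.244049)) = 2.419728 − (-0.000109)/(0.245403) = 2.420171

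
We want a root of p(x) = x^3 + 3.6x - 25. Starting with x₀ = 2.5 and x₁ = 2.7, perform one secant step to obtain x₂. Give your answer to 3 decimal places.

p(2.5) = -0.37500, p(2.7) = 4.40300
x₂ = 2.70000 − 4.40300·(2.70000 − 2.50000) / (4.40300 − (-0.37500)) = 2.70000 − (0.88060)/(4.77800) = 2.51570

2.516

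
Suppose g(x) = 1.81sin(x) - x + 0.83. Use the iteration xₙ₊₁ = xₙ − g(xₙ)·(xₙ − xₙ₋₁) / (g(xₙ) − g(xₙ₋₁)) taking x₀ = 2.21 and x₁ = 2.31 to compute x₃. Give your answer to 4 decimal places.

2.2445

g(2.21) = 0.072654, g(2.31) = -0.142400
x₂ = 2.310000 − (-0.142400)·(2.310000 − 2.210000) / (-0.142400 − 0.072654) = 2.310000 − (-0.014240)/(-0.215054) = 2.243784
g(2.243784) = 0.001569
x₃ = 2.243784 − 0.001569·(2.243784 − 2.310000) / (0.001569 − (-0.142400)) = 2.243784 − (-0.000104)/(0.143969) = 2.244506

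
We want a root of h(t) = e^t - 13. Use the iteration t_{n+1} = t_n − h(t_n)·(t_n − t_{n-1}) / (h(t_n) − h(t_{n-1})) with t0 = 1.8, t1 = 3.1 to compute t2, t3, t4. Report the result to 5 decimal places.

h(1.8) = -6.9503525, h(3.1) = 9.1979513
t2 = 3.1000000 − 9.1979513·(3.1000000 − 1.8000000) / (9.1979513 − (-6.9503525)) = 3.1000000 − (11.9573367)/(16.1483038) = 2.3595299
h(2.3595299) = -2.4140265
t3 = 2.3595299 − (-2.4140265)·(2.3595299 − 3.1000000) / (-2.4140265 − 9.1979513) = 2.3595299 − (1.7875145)/(-11.6119778) = 2.5134670
h(2.5134670) = -0.6523347
t4 = 2.5134670 − (-0.6523347)·(2.5134670 − 2.3595299) / (-0.6523347 − (-2.4140265)) = 2.5134670 − (-0.1004185)/(1.7616918) = 2.5704682

2.35953, 2.51347, 2.57047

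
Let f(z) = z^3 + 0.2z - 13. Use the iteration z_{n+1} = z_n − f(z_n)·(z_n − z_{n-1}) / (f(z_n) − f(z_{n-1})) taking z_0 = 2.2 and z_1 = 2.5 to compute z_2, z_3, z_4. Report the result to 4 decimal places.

2.3139, 2.3223, 2.3230

f(2.2) = -1.912000, f(2.5) = 3.125000
z_2 = 2.500000 − 3.125000·(2.500000 − 2.200000) / (3.125000 − (-1.912000)) = 2.500000 − (0.937500)/(5.037000) = 2.313877
f(2.313877) = -0.148660
z_3 = 2.313877 − (-0.148660)·(2.313877 − 2.500000) / (-0.148660 − 3.125000) = 2.313877 − (0.027669)/(-3.273660) = 2.322329
f(2.322329) = -0.010716
z_4 = 2.322329 − (-0.010716)·(2.322329 − 2.313877) / (-0.010716 − (-0.148660)) = 2.322329 − (-0.000091)/(0.137944) = 2.322986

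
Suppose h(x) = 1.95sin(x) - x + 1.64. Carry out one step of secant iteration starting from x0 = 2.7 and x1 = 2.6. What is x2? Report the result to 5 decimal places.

h(2.7) = -0.2266092, h(2.6) = 0.0452277
x2 = 2.6000000 − 0.0452277·(2.6000000 − 2.7000000) / (0.0452277 − (-0.2266092)) = 2.6000000 − (-0.0045228)/(0.2718369) = 2.6166378

2.61664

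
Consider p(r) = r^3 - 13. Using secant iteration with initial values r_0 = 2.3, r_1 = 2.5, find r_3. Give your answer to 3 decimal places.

p(2.3) = -0.83300, p(2.5) = 2.62500
r_2 = 2.50000 − 2.62500·(2.50000 − 2.30000) / (2.62500 − (-0.83300)) = 2.50000 − (0.52500)/(3.45800) = 2.34818
p(2.34818) = -0.05229
r_3 = 2.34818 − (-0.05229)·(2.34818 − 2.50000) / (-0.05229 − 2.62500) = 2.34818 − (0.00794)/(-2.67729) = 2.35114

2.351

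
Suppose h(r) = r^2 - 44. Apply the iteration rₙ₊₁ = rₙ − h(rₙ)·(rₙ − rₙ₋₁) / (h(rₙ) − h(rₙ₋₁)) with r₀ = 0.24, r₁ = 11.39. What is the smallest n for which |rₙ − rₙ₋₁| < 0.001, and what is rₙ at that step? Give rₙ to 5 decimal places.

n = 7, rₙ = 6.63325

h(0.24) = -43.9424000, h(11.39) = 85.7321000
r₂ = 11.3900000 − 85.7321000·(11.1500000)/(129.6745000) = 4.0183663;  |Δ| = 7.3716337
h(4.0183663) = -27.8527323
r₃ = 4.0183663 − (-27.8527323)·(-7.3716337)/(-113.5848323) = 5.8260032;  |Δ| = 1.8076370
h(5.8260032) = -10.0576861
r₄ = 5.8260032 − (-10.0576861)·(1.8076370)/(17.7950462) = 6.8476721;  |Δ| = 1.0216689
h(6.8476721) = 2.8906138
r₅ = 6.8476721 − 2.8906138·(1.0216689)/(12.9482999) = 6.6195920;  |Δ| = 0.2280801
h(6.6195920) = -0.1810018
r₆ = 6.6195920 − (-0.1810018)·(-0.2280801)/(-3.0716156) = 6.6330321;  |Δ| = 0.0134401
h(6.6330321) = -0.0028848
r₇ = 6.6330321 − (-0.0028848)·(0.0134401)/(0.1781170) = 6.6332498;  |Δ| = 0.0002177
|r₇ − r₆| = 0.0002177 < 0.001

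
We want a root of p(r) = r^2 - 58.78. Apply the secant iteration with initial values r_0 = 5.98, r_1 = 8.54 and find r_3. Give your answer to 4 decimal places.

p(5.98) = -23.019600, p(8.54) = 14.151600
r_2 = 8.540000 − 14.151600·(8.540000 − 5.980000) / (14.151600 − (-23.019600)) = 8.540000 − (36.228096)/(37.171200) = 7.565372
p(7.565372) = -1.545148
r_3 = 7.565372 − (-1.545148)·(7.565372 − 8.540000) / (-1.545148 − 14.151600) = 7.565372 − (1.505945)/(-15.696748) = 7.661312

7.6613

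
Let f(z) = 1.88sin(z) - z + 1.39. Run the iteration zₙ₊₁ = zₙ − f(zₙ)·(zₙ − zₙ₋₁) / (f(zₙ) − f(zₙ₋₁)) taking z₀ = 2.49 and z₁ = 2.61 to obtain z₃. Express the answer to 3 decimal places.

2.506

f(2.49) = 0.04013, f(2.61) = -0.26702
z₂ = 2.61000 − (-0.26702)·(2.61000 − 2.49000) / (-0.26702 − 0.04013) = 2.61000 − (-0.03204)/(-0.30715) = 2.50568
f(2.50568) = 0.00088
z₃ = 2.50568 − 0.00088·(2.50568 − 2.61000) / (0.00088 − (-0.26702)) = 2.50568 − (-0.00009)/(0.26789) = 2.50602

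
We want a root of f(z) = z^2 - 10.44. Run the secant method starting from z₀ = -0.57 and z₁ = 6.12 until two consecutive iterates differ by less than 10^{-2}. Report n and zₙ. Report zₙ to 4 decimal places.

f(-0.57) = -10.115100, f(6.12) = 27.014400
z₂ = 6.120000 − 27.014400·(6.690000)/(37.129500) = 1.252541;  |Δ| = 4.867459
f(1.252541) = -8.871142
z₃ = 1.252541 − (-8.871142)·(-4.867459)/(-35.885542) = 2.455809;  |Δ| = 1.203268
f(2.455809) = -4.409004
z₄ = 2.455809 − (-4.409004)·(1.203268)/(4.462138) = 3.644748;  |Δ| = 1.188940
f(3.644748) = 2.844192
z₅ = 3.644748 − 2.844192·(1.188940)/(7.253196) = 3.178530;  |Δ| = 0.466218
f(3.178530) = -0.336946
z₆ = 3.178530 − (-0.336946)·(-0.466218)/(-3.181138) = 3.227912;  |Δ| = 0.049382
f(3.227912) = -0.020584
z₇ = 3.227912 − (-0.020584)·(0.049382)/(0.316362) = 3.231125;  |Δ| = 0.003213
|z₇ − z₆| = 0.003213 < 10^{-2}

n = 7, zₙ = 3.2311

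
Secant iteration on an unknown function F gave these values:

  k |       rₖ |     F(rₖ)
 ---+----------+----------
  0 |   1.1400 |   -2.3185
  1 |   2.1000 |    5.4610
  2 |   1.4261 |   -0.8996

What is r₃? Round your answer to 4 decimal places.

r₃ = 1.4261 − (-0.8996)·(1.4261 − 2.1000) / (-0.8996 − 5.4610)
   = 1.4261 − (0.606240)/(-6.360600) = 1.521412

1.5214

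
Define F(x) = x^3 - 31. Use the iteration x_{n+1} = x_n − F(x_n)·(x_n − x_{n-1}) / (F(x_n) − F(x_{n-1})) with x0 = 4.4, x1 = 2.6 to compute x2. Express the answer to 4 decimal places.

F(4.4) = 54.184000, F(2.6) = -13.424000
x2 = 2.600000 − (-13.424000)·(2.600000 − 4.400000) / (-13.424000 − 54.184000) = 2.600000 − (24.163200)/(-67.608000) = 2.957401

2.9574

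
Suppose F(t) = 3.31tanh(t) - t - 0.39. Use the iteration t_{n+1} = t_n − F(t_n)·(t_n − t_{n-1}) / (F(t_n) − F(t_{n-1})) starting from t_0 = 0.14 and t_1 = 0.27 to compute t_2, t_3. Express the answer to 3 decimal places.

0.172, 0.171

F(0.14) = -0.06960, F(0.27) = 0.21260
t_2 = 0.27000 − 0.21260·(0.27000 − 0.14000) / (0.21260 − (-0.06960)) = 0.27000 − (0.02764)/(0.28220) = 0.17206
F(0.17206) = 0.00191
t_3 = 0.17206 − 0.00191·(0.17206 − 0.27000) / (0.00191 − 0.21260) = 0.17206 − (-0.00019)/(-0.21069) = 0.17117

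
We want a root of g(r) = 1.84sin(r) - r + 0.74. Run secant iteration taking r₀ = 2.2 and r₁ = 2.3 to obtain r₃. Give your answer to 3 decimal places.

g(2.2) = 0.02763, g(2.3) = -0.18790
r₂ = 2.30000 − (-0.18790)·(2.30000 − 2.20000) / (-0.18790 − 0.02763) = 2.30000 − (-0.01879)/(-0.21554) = 2.21282
g(2.21282) = 0.00081
r₃ = 2.21282 − 0.00081·(2.21282 − 2.30000) / (0.00081 − (-0.18790)) = 2.21282 − (-0.00007)/(0.18871) = 2.21319

2.213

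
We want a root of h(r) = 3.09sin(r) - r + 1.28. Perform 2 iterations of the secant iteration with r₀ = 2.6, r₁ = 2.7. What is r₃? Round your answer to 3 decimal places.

2.674

h(2.6) = 0.27290, h(2.7) = -0.09940
r₂ = 2.70000 − (-0.09940)·(2.70000 − 2.60000) / (-0.09940 − 0.27290) = 2.70000 − (-0.00994)/(-0.37230) = 2.67330
h(2.67330) = 0.00141
r₃ = 2.67330 − 0.00141·(2.67330 − 2.70000) / (0.00141 − (-0.09940)) = 2.67330 − (-0.00004)/(0.10080) = 2.67367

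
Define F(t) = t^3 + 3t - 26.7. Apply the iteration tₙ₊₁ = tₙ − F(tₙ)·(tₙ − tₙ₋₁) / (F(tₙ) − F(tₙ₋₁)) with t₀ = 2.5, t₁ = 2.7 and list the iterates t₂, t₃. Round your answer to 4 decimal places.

F(2.5) = -3.575000, F(2.7) = 1.083000
t₂ = 2.700000 − 1.083000·(2.700000 − 2.500000) / (1.083000 − (-3.575000)) = 2.700000 − (0.216600)/(4.658000) = 2.653499
F(2.653499) = -0.056057
t₃ = 2.653499 − (-0.056057)·(2.653499 − 2.700000) / (-0.056057 − 1.083000) = 2.653499 − (0.002607)/(-1.139057) = 2.655788

2.6535, 2.6558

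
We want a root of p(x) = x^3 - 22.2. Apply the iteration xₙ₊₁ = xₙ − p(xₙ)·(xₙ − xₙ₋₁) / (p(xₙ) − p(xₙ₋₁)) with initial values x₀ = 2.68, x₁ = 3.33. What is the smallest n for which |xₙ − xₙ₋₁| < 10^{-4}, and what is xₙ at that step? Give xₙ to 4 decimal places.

p(2.68) = -2.951168, p(3.33) = 14.726037
x₂ = 3.330000 − 14.726037·(0.650000)/(17.677205) = 2.788516;  |Δ| = 0.541484
p(2.788516) = -0.516998
x₃ = 2.788516 − (-0.516998)·(-0.541484)/(-15.243035) = 2.806881;  |Δ| = 0.018366
p(2.806881) = -0.085749
x₄ = 2.806881 − (-0.085749)·(0.018366)/(0.431249) = 2.810533;  |Δ| = 0.003652
p(2.810533) = 0.000676
x₅ = 2.810533 − 0.000676·(0.003652)/(0.086425) = 2.810505;  |Δ| = 0.000029
|x₅ − x₄| = 0.000029 < 10^{-4}

n = 5, xₙ = 2.8105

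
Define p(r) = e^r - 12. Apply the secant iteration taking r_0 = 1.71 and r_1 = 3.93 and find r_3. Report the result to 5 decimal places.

2.22044

p(1.71) = -6.4710385, p(3.93) = 38.9069777
r_2 = 3.9300000 − 38.9069777·(3.9300000 − 1.7100000) / (38.9069777 − (-6.4710385)) = 3.9300000 − (86.3734904)/(45.3780162) = 2.0265785
p(2.0265785) = -4.4119205
r_3 = 2.0265785 − (-4.4119205)·(2.0265785 − 3.9300000) / (-4.4119205 − 38.9069777) = 2.0265785 − (8.3977442)/(-43.3188982) = 2.2204372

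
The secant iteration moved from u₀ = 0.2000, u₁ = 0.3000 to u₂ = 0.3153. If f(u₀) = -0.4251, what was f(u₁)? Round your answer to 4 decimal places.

-0.0564

The secant line through (0.2000, -0.4251) and (0.3000, f(u₁)) crosses zero at u₂ = 0.3153.
So (0.2000, -0.4251), (0.3000, f(u₁)), (0.3153, 0) are collinear:
f(u₁) = -0.4251 · (0.3000 − 0.3153) / (0.2000 − 0.3153) = -0.4251 · (-0.015300)/(-0.115300) = -0.056410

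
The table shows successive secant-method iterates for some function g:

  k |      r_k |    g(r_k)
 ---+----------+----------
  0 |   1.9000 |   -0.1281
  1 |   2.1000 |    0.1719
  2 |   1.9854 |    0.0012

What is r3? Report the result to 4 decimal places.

r3 = 1.9854 − 0.0012·(1.9854 − 2.1000) / (0.0012 − 0.1719)
   = 1.9854 − (-0.000138)/(-0.170700) = 1.984594

1.9846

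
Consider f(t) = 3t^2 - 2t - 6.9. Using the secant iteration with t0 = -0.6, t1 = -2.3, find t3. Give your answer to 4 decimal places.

-1.1687

f(-0.6) = -4.620000, f(-2.3) = 13.570000
t2 = -2.300000 − 13.570000·(-2.300000 − (-0.600000)) / (13.570000 − (-4.620000)) = -2.300000 − (-23.069000)/(18.190000) = -1.031776
f(-1.031776) = -1.642765
t3 = -1.031776 − (-1.642765)·(-1.031776 − (-2.300000)) / (-1.642765 − 13.570000) = -1.031776 − (-2.083395)/(-15.212765) = -1.168726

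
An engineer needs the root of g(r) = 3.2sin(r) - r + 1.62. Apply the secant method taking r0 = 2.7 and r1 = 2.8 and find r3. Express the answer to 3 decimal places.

2.773

g(2.7) = 0.28762, g(2.8) = -0.10804
r2 = 2.80000 − (-0.10804)·(2.80000 − 2.70000) / (-0.10804 − 0.28762) = 2.80000 − (-0.01080)/(-0.39565) = 2.77269
g(2.77269) = 0.00119
r3 = 2.77269 − 0.00119·(2.77269 − 2.80000) / (0.00119 − (-0.10804)) = 2.77269 − (-0.00003)/(0.10923) = 2.77299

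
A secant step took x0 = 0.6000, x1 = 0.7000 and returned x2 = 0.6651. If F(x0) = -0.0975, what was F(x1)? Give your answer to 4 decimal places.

The secant line through (0.6000, -0.0975) and (0.7000, F(x1)) crosses zero at x2 = 0.6651.
So (0.6000, -0.0975), (0.7000, F(x1)), (0.6651, 0) are collinear:
F(x1) = -0.0975 · (0.7000 − 0.6651) / (0.6000 − 0.6651) = -0.0975 · (0.034900)/(-0.065100) = 0.052270

0.0523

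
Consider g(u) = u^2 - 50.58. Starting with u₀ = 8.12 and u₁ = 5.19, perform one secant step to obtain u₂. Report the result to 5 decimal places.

6.96640

g(8.12) = 15.3544000, g(5.19) = -23.6439000
u₂ = 5.1900000 − (-23.6439000)·(5.1900000 − 8.1200000) / (-23.6439000 − 15.3544000) = 5.1900000 − (69.2766270)/(-38.9983000) = 6.9664012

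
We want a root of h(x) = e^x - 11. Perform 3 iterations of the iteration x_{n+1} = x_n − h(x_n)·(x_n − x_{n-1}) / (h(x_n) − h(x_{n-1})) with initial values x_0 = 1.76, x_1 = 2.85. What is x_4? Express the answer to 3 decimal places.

2.400

h(1.76) = -5.18756, h(2.85) = 6.28778
x_2 = 2.85000 − 6.28778·(2.85000 − 1.76000) / (6.28778 − (-5.18756)) = 2.85000 − (6.85368)/(11.47534) = 2.25275
h(2.25275) = -1.48616
x_3 = 2.25275 − (-1.48616)·(2.25275 − 2.85000) / (-1.48616 − 6.28778) = 2.25275 − (0.88762)/(-7.77395) = 2.36693
h(2.36693) = -0.33545
x_4 = 2.36693 − (-0.33545)·(2.36693 − 2.25275) / (-0.33545 − (-1.48616)) = 2.36693 − (-0.03830)/(1.15072) = 2.40021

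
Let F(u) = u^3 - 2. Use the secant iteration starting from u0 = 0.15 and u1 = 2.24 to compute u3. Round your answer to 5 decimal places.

F(0.15) = -1.9966250, F(2.24) = 9.2394240
u2 = 2.2400000 − 9.2394240·(2.2400000 − 0.1500000) / (9.2394240 − (-1.9966250)) = 2.2400000 − (19.3103962)/(11.2360490) = 0.5213891
F(0.5213891) = -1.8582621
u3 = 0.5213891 − (-1.8582621)·(0.5213891 − 2.2400000) / (-1.8582621 − 9.2394240) = 0.5213891 − (3.1936295)/(-11.0976861) = 0.8091635

0.80916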